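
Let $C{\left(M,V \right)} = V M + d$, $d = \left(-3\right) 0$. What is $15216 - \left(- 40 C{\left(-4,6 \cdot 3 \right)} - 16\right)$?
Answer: $12352$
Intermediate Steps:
$d = 0$
$C{\left(M,V \right)} = M V$ ($C{\left(M,V \right)} = V M + 0 = M V + 0 = M V$)
$15216 - \left(- 40 C{\left(-4,6 \cdot 3 \right)} - 16\right) = 15216 - \left(- 40 \left(- 4 \cdot 6 \cdot 3\right) - 16\right) = 15216 - \left(- 40 \left(\left(-4\right) 18\right) - 16\right) = 15216 - \left(\left(-40\right) \left(-72\right) - 16\right) = 15216 - \left(2880 - 16\right) = 15216 - 2864 = 12352$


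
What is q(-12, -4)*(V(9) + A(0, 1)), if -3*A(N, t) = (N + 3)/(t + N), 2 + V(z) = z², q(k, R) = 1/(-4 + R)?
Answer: -39/4 ≈ -9.7500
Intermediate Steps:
V(z) = -2 + z²
A(N, t) = -(3 + N)/(3*(N + t)) (A(N, t) = -(N + 3)/(3*(t + N)) = -(3 + N)/(3*(N + t)))
q(-12, -4)*(V(9) + A(0, 1)) = ((-2 + 9²) + (-1 - ⅓*0)/(0 + 1))/(-4 - 4) = ((-2 + 81) + (-1 + 0)/1)/(-8) = -(79 + 1*(-1))/8 = -(79 - 1)/8 = -⅛*78 = -39/4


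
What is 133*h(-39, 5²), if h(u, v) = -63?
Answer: -8379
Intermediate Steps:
133*h(-39, 5²) = 133*(-63) = -8379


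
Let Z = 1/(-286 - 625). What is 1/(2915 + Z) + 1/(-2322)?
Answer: -90037/1027703268 ≈ -8.7610e-5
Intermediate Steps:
Z = -1/911 (Z = 1/(-911) = -1/911 ≈ -0.0010977)
1/(2915 + Z) + 1/(-2322) = 1/(2915 - 1/911) + 1/(-2322) = 1/(2655564/911) - 1/2322 = 911/2655564 - 1/2322 = -90037/1027703268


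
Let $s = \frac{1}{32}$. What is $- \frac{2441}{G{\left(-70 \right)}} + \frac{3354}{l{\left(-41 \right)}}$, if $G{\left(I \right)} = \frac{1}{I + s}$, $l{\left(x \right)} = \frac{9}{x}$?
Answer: $\frac{14929381}{96} \approx 1.5551 \cdot 10^{5}$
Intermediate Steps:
$s = \frac{1}{32} \approx 0.03125$
$G{\left(I \right)} = \frac{1}{\frac{1}{32} + I}$ ($G{\left(I \right)} = \frac{1}{I + \frac{1}{32}} = \frac{1}{\frac{1}{32} + I}$)
$- \frac{2441}{G{\left(-70 \right)}} + \frac{3354}{l{\left(-41 \right)}} = - \frac{2441}{32 \frac{1}{1 + 32 \left(-70\right)}} + \frac{3354}{9 \frac{1}{-41}} = - \frac{2441}{32 \frac{1}{1 - 2240}} + \frac{3354}{9 \left(- \frac{1}{41}\right)} = - \frac{2441}{32 \frac{1}{-2239}} + \frac{3354}{- \frac{9}{41}} = - \frac{2441}{32 \left(- \frac{1}{2239}\right)} + 3354 \left(- \frac{41}{9}\right) = - \frac{2441}{- \frac{32}{2239}} - \frac{45838}{3} = \left(-2441\right) \left(- \frac{2239}{32}\right) - \frac{45838}{3} = \frac{5465399}{32} - \frac{45838}{3} = \frac{14929381}{96}$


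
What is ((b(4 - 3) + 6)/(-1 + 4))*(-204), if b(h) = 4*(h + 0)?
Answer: -680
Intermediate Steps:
b(h) = 4*h
((b(4 - 3) + 6)/(-1 + 4))*(-204) = ((4*(4 - 3) + 6)/(-1 + 4))*(-204) = ((4*1 + 6)/3)*(-204) = ((4 + 6)*(1/3))*(-204) = (10*(1/3))*(-204) = (10/3)*(-204) = -680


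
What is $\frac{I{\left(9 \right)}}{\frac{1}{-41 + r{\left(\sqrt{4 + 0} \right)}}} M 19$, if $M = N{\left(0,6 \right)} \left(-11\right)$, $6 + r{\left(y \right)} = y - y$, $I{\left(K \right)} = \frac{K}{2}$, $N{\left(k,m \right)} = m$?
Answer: $265221$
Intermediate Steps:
$I{\left(K \right)} = \frac{K}{2}$ ($I{\left(K \right)} = K \frac{1}{2} = \frac{K}{2}$)
$r{\left(y \right)} = -6$ ($r{\left(y \right)} = -6 + \left(y - y\right) = -6 + 0 = -6$)
$M = -66$ ($M = 6 \left(-11\right) = -66$)
$\frac{I{\left(9 \right)}}{\frac{1}{-41 + r{\left(\sqrt{4 + 0} \right)}}} M 19 = \frac{\frac{1}{2} \cdot 9}{\frac{1}{-41 - 6}} \left(\left(-66\right) 19\right) = \frac{9}{2 \frac{1}{-47}} \left(-1254\right) = \frac{9}{2 \left(- \frac{1}{47}\right)} \left(-1254\right) = \frac{9}{2} \left(-47\right) \left(-1254\right) = \left(- \frac{423}{2}\right) \left(-1254\right) = 265221$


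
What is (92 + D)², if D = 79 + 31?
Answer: 40804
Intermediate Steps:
D = 110
(92 + D)² = (92 + 110)² = 202² = 40804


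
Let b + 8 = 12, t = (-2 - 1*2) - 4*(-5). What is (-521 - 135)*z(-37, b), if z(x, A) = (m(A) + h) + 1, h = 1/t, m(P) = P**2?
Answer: -11193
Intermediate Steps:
t = 16 (t = (-2 - 2) + 20 = -4 + 20 = 16)
b = 4 (b = -8 + 12 = 4)
h = 1/16 ≈ 0.062500
z(x, A) = 17/16 + A**2 (z(x, A) = (A**2 + 1/16) + 1 = (1/16 + A**2) + 1 = 17/16 + A**2)
(-521 - 135)*z(-37, b) = (-521 - 135)*(17/16 + 4**2) = -656*(17/16 + 16) = -656*273/16 = -11193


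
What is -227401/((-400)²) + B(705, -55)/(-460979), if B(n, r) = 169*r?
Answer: -103339885579/73756640000 ≈ -1.4011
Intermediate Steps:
-227401/((-400)²) + B(705, -55)/(-460979) = -227401/((-400)²) + (169*(-55))/(-460979) = -227401/160000 - 9295*(-1/460979) = -227401*1/160000 + 9295/460979 = -227401/160000 + 9295/460979 = -103339885579/73756640000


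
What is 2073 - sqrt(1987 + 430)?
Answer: 2073 - sqrt(2417) ≈ 2023.8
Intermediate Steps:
2073 - sqrt(1987 + 430) = 2073 - sqrt(2417)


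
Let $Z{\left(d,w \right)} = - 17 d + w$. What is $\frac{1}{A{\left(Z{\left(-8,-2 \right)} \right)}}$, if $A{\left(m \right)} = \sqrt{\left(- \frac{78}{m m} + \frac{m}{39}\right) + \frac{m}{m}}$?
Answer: $\frac{67 \sqrt{121030494}}{1551673} \approx 0.47503$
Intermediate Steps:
$Z{\left(d,w \right)} = w - 17 d$
$A{\left(m \right)} = \sqrt{1 - \frac{78}{m^{2}} + \frac{m}{39}}$ ($A{\left(m \right)} = \sqrt{\left(- \frac{78}{m^{2}} + m \frac{1}{39}\right) + 1} = \sqrt{\left(- \frac{78}{m^{2}} + \frac{m}{39}\right) + 1} = \sqrt{1 - \frac{78}{m^{2}} + \frac{m}{39}}$)
$\frac{1}{A{\left(Z{\left(-8,-2 \right)} \right)}} = \frac{1}{\frac{1}{39} \sqrt{1521 - \frac{118638}{\left(-2 - -136\right)^{2}} + 39 \left(-2 - -136\right)}} = \frac{1}{\frac{1}{39} \sqrt{1521 - \frac{118638}{\left(-2 + 136\right)^{2}} + 39 \left(-2 + 136\right)}} = \frac{1}{\frac{1}{39} \sqrt{1521 - \frac{118638}{17956} + 39 \cdot 134}} = \frac{1}{\frac{1}{39} \sqrt{1521 - \frac{59319}{8978} + 5226}} = \frac{1}{\frac{1}{39} \sqrt{\frac{60515247}{8978}}} = \frac{1}{\frac{1}{39} \frac{\sqrt{121030494}}{134}} = \frac{1}{\frac{1}{5226} \sqrt{121030494}} = \frac{67 \sqrt{121030494}}{1551673}$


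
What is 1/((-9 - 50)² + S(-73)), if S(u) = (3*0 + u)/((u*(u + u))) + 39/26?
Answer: 73/254222 ≈ 0.00028715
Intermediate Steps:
S(u) = 3/2 + 1/(2*u) (S(u) = (0 + u)/((u*(2*u))) + 39*(1/26) = u/((2*u²)) + 3/2 = u*(1/(2*u²)) + 3/2 = 1/(2*u) + 3/2 = 3/2 + 1/(2*u))
1/((-9 - 50)² + S(-73)) = 1/((-9 - 50)² + (½)*(1 + 3*(-73))/(-73)) = 1/((-59)² + (½)*(-1/73)*(1 - 219)) = 1/(3481 + (½)*(-1/73)*(-218)) = 1/(3481 + 109/73) = 1/(254222/73) = 73/254222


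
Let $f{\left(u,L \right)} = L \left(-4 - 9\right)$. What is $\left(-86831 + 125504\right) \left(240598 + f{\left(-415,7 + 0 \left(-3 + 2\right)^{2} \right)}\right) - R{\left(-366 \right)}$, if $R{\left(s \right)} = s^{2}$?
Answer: $9300993255$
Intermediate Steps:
$f{\left(u,L \right)} = - 13 L$ ($f{\left(u,L \right)} = L \left(-13\right) = - 13 L$)
$\left(-86831 + 125504\right) \left(240598 + f{\left(-415,7 + 0 \left(-3 + 2\right)^{2} \right)}\right) - R{\left(-366 \right)} = \left(-86831 + 125504\right) \left(240598 - 13 \left(7 + 0 \left(-3 + 2\right)^{2}\right)\right) - \left(-366\right)^{2} = 38673 \left(240598 - 13 \left(7 + 0 \left(-1\right)^{2}\right)\right) - 133956 = 38673 \left(240598 - 13 \left(7 + 0 \cdot 1\right)\right) - 133956 = 38673 \left(240598 - 13 \left(7 + 0\right)\right) - 133956 = 38673 \left(240598 - 91\right) - 133956 = 38673 \cdot 240507 - 133956 = 9301127211 - 133956 = 9300993255$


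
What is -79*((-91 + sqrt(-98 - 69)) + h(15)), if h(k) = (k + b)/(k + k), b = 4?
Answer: 214169/30 - 79*I*sqrt(167) ≈ 7139.0 - 1020.9*I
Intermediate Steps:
h(k) = (4 + k)/(2*k) (h(k) = (k + 4)/(k + k) = (4 + k)/((2*k)) = (4 + k)*(1/(2*k)) = (4 + k)/(2*k))
-79*((-91 + sqrt(-98 - 69)) + h(15)) = -79*((-91 + sqrt(-98 - 69)) + (1/2)*(4 + 15)/15) = -79*((-91 + sqrt(-167)) + (1/2)*(1/15)*19) = -79*((-91 + I*sqrt(167)) + 19/30) = -79*(-2711/30 + I*sqrt(167)) = 214169/30 - 79*I*sqrt(167)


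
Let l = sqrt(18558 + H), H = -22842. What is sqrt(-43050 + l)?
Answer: sqrt(-43050 + 6*I*sqrt(119)) ≈ 0.158 + 207.48*I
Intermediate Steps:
l = 6*I*sqrt(119) (l = sqrt(18558 - 22842) = sqrt(-4284) = 6*I*sqrt(119) ≈ 65.452*I)
sqrt(-43050 + l) = sqrt(-43050 + 6*I*sqrt(119))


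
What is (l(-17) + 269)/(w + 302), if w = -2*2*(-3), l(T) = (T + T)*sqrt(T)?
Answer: 269/314 - 17*I*sqrt(17)/157 ≈ 0.85669 - 0.44645*I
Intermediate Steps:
l(T) = 2*T**(3/2) (l(T) = (2*T)*sqrt(T) = 2*T**(3/2))
w = 12 (w = -4*(-3) = 12)
(l(-17) + 269)/(w + 302) = (2*(-17)**(3/2) + 269)/(12 + 302) = (2*(-17*I*sqrt(17)) + 269)/314 = (-34*I*sqrt(17) + 269)*(1/314) = (269 - 34*I*sqrt(17))*(1/314) = 269/314 - 17*I*sqrt(17)/157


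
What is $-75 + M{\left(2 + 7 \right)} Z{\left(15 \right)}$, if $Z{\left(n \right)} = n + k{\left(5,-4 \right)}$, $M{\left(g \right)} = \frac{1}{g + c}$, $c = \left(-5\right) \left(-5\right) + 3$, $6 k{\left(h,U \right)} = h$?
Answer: $- \frac{16555}{222} \approx -74.572$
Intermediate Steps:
$k{\left(h,U \right)} = \frac{h}{6}$
$c = 28$ ($c = 25 + 3 = 28$)
$M{\left(g \right)} = \frac{1}{28 + g}$ ($M{\left(g \right)} = \frac{1}{g + 28} = \frac{1}{28 + g}$)
$Z{\left(n \right)} = \frac{5}{6} + n$ ($Z{\left(n \right)} = n + \frac{1}{6} \cdot 5 = n + \frac{5}{6} = \frac{5}{6} + n$)
$-75 + M{\left(2 + 7 \right)} Z{\left(15 \right)} = -75 + \frac{\frac{5}{6} + 15}{28 + \left(2 + 7\right)} = -75 + \frac{1}{28 + 9} \cdot \frac{95}{6} = -75 + \frac{1}{37} \cdot \frac{95}{6} = -75 + \frac{95}{222} = - \frac{16555}{222}$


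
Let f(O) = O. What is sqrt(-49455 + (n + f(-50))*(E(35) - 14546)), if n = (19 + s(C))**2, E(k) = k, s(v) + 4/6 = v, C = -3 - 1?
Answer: 16*I*sqrt(81039)/3 ≈ 1518.3*I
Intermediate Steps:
C = -4
s(v) = -2/3 + v
n = 1849/9 (n = (19 + (-2/3 - 4))**2 = (19 - 14/3)**2 = (43/3)**2 = 1849/9 ≈ 205.44)
sqrt(-49455 + (n + f(-50))*(E(35) - 14546)) = sqrt(-49455 + (1849/9 - 50)*(35 - 14546)) = sqrt(-49455 + (1399/9)*(-14511)) = sqrt(-49455 - 6766963/3) = sqrt(-6915328/3) = 16*I*sqrt(81039)/3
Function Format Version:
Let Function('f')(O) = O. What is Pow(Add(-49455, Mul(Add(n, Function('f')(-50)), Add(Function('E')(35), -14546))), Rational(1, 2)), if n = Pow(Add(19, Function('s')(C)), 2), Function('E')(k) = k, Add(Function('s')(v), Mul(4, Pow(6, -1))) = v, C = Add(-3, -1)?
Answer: Mul(Rational(16, 3), I, Pow(81039, Rational(1, 2))) ≈ Mul(1518.3, I)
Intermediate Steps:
C = -4
Function('s')(v) = Add(Rational(-2, 3), v)
n = Rational(1849, 9) (n = Pow(Add(19, Add(Rational(-2, 3), -4)), 2) = Pow(Add(19, Rational(-14, 3)), 2) = Pow(Rational(43, 3), 2) = Rational(1849, 9) ≈ 205.44)
Pow(Add(-49455, Mul(Add(n, Function('f')(-50)), Add(Function('E')(35), -14546))), Rational(1, 2)) = Pow(Add(-49455, Mul(Add(Rational(1849, 9), -50), Add(35, -14546))), Rational(1, 2)) = Pow(Add(-49455, Mul(Rational(1399, 9), -14511)), Rational(1, 2)) = Pow(Add(-49455, Rational(-6766963, 3)), Rational(1, 2)) = Pow(Rational(-6915328, 3), Rational(1, 2)) = Mul(Rational(16, 3), I, Pow(81039, Rational(1, 2)))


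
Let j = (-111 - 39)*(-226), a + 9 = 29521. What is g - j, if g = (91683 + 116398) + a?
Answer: 203693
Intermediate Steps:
a = 29512 (a = -9 + 29521 = 29512)
g = 237593 (g = (91683 + 116398) + 29512 = 208081 + 29512 = 237593)
j = 33900 (j = -150*(-226) = 33900)
g - j = 237593 - 1*33900 = 237593 - 33900 = 203693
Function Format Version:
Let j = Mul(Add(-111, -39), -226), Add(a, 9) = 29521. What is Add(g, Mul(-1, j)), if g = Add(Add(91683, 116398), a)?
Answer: 203693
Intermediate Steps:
a = 29512 (a = Add(-9, 29521) = 29512)
g = 237593 (g = Add(Add(91683, 116398), 29512) = Add(208081, 29512) = 237593)
j = 33900 (j = Mul(-150, -226) = 33900)
Add(g, Mul(-1, j)) = Add(237593, Mul(-1, 33900)) = Add(237593, -33900) = 203693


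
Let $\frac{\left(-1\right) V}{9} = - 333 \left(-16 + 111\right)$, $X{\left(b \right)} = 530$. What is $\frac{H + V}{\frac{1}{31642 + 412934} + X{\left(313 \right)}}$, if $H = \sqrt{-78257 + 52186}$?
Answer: $\frac{126577455840}{235625281} + \frac{12892704 i \sqrt{31}}{235625281} \approx 537.2 + 0.30465 i$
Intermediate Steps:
$V = 284715$ ($V = - 9 \left(- 333 \left(-16 + 111\right)\right) = - 9 \left(\left(-333\right) 95\right) = \left(-9\right) \left(-31635\right) = 284715$)
$H = 29 i \sqrt{31}$ ($H = \sqrt{-26071} = 29 i \sqrt{31} \approx 161.47 i$)
$\frac{H + V}{\frac{1}{31642 + 412934} + X{\left(313 \right)}} = \frac{29 i \sqrt{31} + 284715}{\frac{1}{31642 + 412934} + 530} = \frac{284715 + 29 i \sqrt{31}}{\frac{1}{444576} + 530} = \frac{284715 + 29 i \sqrt{31}}{\frac{235625281}{444576}} = \left(284715 + 29 i \sqrt{31}\right) \frac{444576}{235625281} = \frac{126577455840}{235625281} + \frac{12892704 i \sqrt{31}}{235625281}$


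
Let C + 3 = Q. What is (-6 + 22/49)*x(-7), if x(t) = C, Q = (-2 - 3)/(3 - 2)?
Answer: 2176/49 ≈ 44.408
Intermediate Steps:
Q = -5 (Q = -5/1 = -5*1 = -5)
C = -8 (C = -3 - 5 = -8)
x(t) = -8
(-6 + 22/49)*x(-7) = (-6 + 22/49)*(-8) = -272/49*(-8) = 2176/49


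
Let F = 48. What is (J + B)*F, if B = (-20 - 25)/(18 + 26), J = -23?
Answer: -12684/11 ≈ -1153.1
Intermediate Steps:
B = -45/44 ≈ -1.0227
(J + B)*F = (-23 - 45/44)*48 = -1057/44*48 = -12684/11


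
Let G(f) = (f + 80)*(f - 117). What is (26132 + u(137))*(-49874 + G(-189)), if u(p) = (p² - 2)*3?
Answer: -1361793160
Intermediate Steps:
u(p) = -6 + 3*p² (u(p) = (-2 + p²)*3 = -6 + 3*p²)
G(f) = (-117 + f)*(80 + f) (G(f) = (80 + f)*(-117 + f) = (-117 + f)*(80 + f))
(26132 + u(137))*(-49874 + G(-189)) = (26132 + (-6 + 3*137²))*(-49874 + (-9360 + (-189)² - 37*(-189))) = (26132 + (-6 + 3*18769))*(-49874 + (-9360 + 35721 + 6993)) = (26132 + (-6 + 56307))*(-49874 + 33354) = (26132 + 56301)*(-16520) = 82433*(-16520) = -1361793160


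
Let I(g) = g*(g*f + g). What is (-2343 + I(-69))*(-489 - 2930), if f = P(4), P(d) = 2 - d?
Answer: 24288576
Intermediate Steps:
f = -2 (f = 2 - 1*4 = 2 - 4 = -2)
I(g) = -g² (I(g) = g*(g*(-2) + g) = g*(-2*g + g) = g*(-g) = -g²)
(-2343 + I(-69))*(-489 - 2930) = (-2343 - 1*(-69)²)*(-489 - 2930) = (-2343 - 1*4761)*(-3419) = (-2343 - 4761)*(-3419) = -7104*(-3419) = 24288576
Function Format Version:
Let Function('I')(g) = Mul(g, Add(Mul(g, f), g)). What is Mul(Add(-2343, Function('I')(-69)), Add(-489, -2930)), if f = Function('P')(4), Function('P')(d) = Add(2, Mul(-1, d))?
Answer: 24288576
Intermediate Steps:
f = -2 (f = Add(2, Mul(-1, 4)) = Add(2, -4) = -2)
Function('I')(g) = Mul(-1, Pow(g, 2)) (Function('I')(g) = Mul(g, Add(Mul(g, -2), g)) = Mul(g, Add(Mul(-2, g), g)) = Mul(g, Mul(-1, g)) = Mul(-1, Pow(g, 2)))
Mul(Add(-2343, Function('I')(-69)), Add(-489, -2930)) = Mul(Add(-2343, Mul(-1, Pow(-69, 2))), Add(-489, -2930)) = Mul(Add(-2343, Mul(-1, 4761)), -3419) = Mul(Add(-2343, -4761), -3419) = Mul(-7104, -3419) = 24288576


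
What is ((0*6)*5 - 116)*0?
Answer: 0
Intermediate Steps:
((0*6)*5 - 116)*0 = (0*5 - 116)*0 = (0 - 116)*0 = -116*0 = 0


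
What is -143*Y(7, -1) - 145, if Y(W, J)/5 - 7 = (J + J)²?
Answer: -8010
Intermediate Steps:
Y(W, J) = 35 + 20*J² (Y(W, J) = 35 + 5*(J + J)² = 35 + 5*(2*J)² = 35 + 5*(4*J²) = 35 + 20*J²)
-143*Y(7, -1) - 145 = -143*(35 + 20*(-1)²) - 145 = -143*(35 + 20*1) - 145 = -143*(35 + 20) - 145 = -143*55 - 145 = -7865 - 145 = -8010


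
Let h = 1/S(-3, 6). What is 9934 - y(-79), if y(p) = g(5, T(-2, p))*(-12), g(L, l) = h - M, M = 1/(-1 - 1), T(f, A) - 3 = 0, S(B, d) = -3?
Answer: 9936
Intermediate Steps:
T(f, A) = 3 (T(f, A) = 3 + 0 = 3)
h = -⅓ (h = 1/(-3) = -⅓ ≈ -0.33333)
M = -½ (M = 1/(-2) = -½ ≈ -0.50000)
g(L, l) = ⅙ (g(L, l) = -⅓ - 1*(-½) = -⅓ + ½ = ⅙)
y(p) = -2 (y(p) = (⅙)*(-12) = -2)
9934 - y(-79) = 9934 - 1*(-2) = 9934 + 2 = 9936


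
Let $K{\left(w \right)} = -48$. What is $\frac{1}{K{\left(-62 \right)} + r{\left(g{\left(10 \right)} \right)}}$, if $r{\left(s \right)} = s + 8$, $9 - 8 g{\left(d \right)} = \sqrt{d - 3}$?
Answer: $- \frac{1244}{48357} + \frac{4 \sqrt{7}}{48357} \approx -0.025506$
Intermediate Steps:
$g{\left(d \right)} = \frac{9}{8} - \frac{\sqrt{-3 + d}}{8}$ ($g{\left(d \right)} = \frac{9}{8} - \frac{\sqrt{d - 3}}{8} = \frac{9}{8} - \frac{\sqrt{-3 + d}}{8}$)
$r{\left(s \right)} = 8 + s$
$\frac{1}{K{\left(-62 \right)} + r{\left(g{\left(10 \right)} \right)}} = \frac{1}{-48 + \left(8 + \left(\frac{9}{8} - \frac{\sqrt{-3 + 10}}{8}\right)\right)} = \frac{1}{-48 + \left(8 + \left(\frac{9}{8} - \frac{\sqrt{7}}{8}\right)\right)} = \frac{1}{-48 + \left(\frac{73}{8} - \frac{\sqrt{7}}{8}\right)} = \frac{1}{- \frac{311}{8} - \frac{\sqrt{7}}{8}}$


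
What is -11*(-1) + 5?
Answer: 16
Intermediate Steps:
-11*(-1) + 5 = 11 + 5 = 16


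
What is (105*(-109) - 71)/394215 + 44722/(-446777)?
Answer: -866602/6701655 ≈ -0.12931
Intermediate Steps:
(105*(-109) - 71)/394215 + 44722/(-446777) = (-11445 - 71)*(1/394215) + 44722*(-1/446777) = -11516*1/394215 - 44722/446777 = -11516/394215 - 44722/446777 = -866602/6701655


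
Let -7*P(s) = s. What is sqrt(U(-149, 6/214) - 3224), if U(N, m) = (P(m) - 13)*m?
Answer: 2*I*sqrt(452217941)/749 ≈ 56.784*I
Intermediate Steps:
P(s) = -s/7
U(N, m) = m*(-13 - m/7) (U(N, m) = (-m/7 - 13)*m = (-13 - m/7)*m = m*(-13 - m/7))
sqrt(U(-149, 6/214) - 3224) = sqrt(-6/214*(91 + 6/214)/7 - 3224) = sqrt(-6*(1/214)*(91 + 6*(1/214))/7 - 3224) = sqrt(-1/7*3/107*(91 + 3/107) - 3224) = sqrt(-1/7*3/107*9740/107 - 3224) = sqrt(-29220/80143 - 3224) = sqrt(-258410252/80143) = 2*I*sqrt(452217941)/749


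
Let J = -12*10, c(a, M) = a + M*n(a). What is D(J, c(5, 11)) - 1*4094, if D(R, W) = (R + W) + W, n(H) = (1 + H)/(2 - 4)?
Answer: -4270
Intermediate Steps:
n(H) = -½ - H/2 (n(H) = (1 + H)/(-2) = (1 + H)*(-½) = -½ - H/2)
c(a, M) = a + M*(-½ - a/2)
J = -120
D(R, W) = R + 2*W
D(J, c(5, 11)) - 1*4094 = (-120 + 2*(5 - ½*11*(1 + 5))) - 1*4094 = (-120 + 2*(5 - ½*11*6)) - 4094 = (-120 + 2*(5 - 33)) - 4094 = (-120 + 2*(-28)) - 4094 = (-120 - 56) - 4094 = -176 - 4094 = -4270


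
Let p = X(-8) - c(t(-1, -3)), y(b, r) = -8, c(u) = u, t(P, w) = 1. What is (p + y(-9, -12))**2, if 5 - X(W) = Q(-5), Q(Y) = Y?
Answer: 1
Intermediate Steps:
X(W) = 10 (X(W) = 5 - 1*(-5) = 5 + 5 = 10)
p = 9 (p = 10 - 1*1 = 10 - 1 = 9)
(p + y(-9, -12))**2 = (9 - 8)**2 = 1**2 = 1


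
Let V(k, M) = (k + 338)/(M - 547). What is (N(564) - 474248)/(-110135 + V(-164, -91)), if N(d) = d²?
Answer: 1639/1156 ≈ 1.4178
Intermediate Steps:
V(k, M) = (338 + k)/(-547 + M)
(N(564) - 474248)/(-110135 + V(-164, -91)) = (564² - 474248)/(-110135 + (338 - 164)/(-547 - 91)) = (318096 - 474248)/(-110135 + 174/(-638)) = -156152/(-110135 - 1/638*174) = -156152/(-110135 - 3/11) = -156152/(-1211488/11) = -156152*(-11/1211488) = 1639/1156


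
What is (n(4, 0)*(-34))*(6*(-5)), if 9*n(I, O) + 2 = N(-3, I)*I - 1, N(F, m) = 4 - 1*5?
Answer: -2380/3 ≈ -793.33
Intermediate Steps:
N(F, m) = -1 (N(F, m) = 4 - 5 = -1)
n(I, O) = -⅓ - I/9 (n(I, O) = -2/9 + (-I - 1)/9 = -2/9 + (-1 - I)/9 = -2/9 + (-⅑ - I/9) = -⅓ - I/9)
(n(4, 0)*(-34))*(6*(-5)) = ((-⅓ - ⅑*4)*(-34))*(6*(-5)) = ((-⅓ - 4/9)*(-34))*(-30) = -7/9*(-34)*(-30) = (238/9)*(-30) = -2380/3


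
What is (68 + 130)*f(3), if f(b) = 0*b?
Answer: 0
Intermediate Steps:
f(b) = 0
(68 + 130)*f(3) = (68 + 130)*0 = 198*0 = 0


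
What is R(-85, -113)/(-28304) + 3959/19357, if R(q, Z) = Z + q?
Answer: 57944111/273940264 ≈ 0.21152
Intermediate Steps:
R(-85, -113)/(-28304) + 3959/19357 = (-113 - 85)/(-28304) + 3959/19357 = -198*(-1/28304) + 3959*(1/19357) = 99/14152 + 3959/19357 = 57944111/273940264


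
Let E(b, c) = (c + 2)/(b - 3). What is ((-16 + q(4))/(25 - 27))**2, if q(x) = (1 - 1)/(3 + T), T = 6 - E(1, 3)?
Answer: 64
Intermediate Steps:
E(b, c) = (2 + c)/(-3 + b)
T = 17/2 (T = 6 - (2 + 3)/(-3 + 1) = 6 - 5/(-2) = 6 - (-1)*5/2 = 6 - 1*(-5/2) = 6 + 5/2 = 17/2 ≈ 8.5000)
q(x) = 0 (q(x) = (1 - 1)/(3 + 17/2) = 0/(23/2) = 0*(2/23) = 0)
((-16 + q(4))/(25 - 27))**2 = ((-16 + 0)/(25 - 27))**2 = (-16/(-2))**2 = (-16*(-1/2))**2 = 8**2 = 64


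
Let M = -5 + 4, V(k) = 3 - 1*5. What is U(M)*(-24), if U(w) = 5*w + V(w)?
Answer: 168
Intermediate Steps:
V(k) = -2 (V(k) = 3 - 5 = -2)
M = -1
U(w) = -2 + 5*w (U(w) = 5*w - 2 = -2 + 5*w)
U(M)*(-24) = (-2 + 5*(-1))*(-24) = (-2 - 5)*(-24) = -7*(-24) = 168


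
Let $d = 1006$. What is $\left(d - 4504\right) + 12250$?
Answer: $8752$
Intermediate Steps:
$\left(d - 4504\right) + 12250 = \left(1006 - 4504\right) + 12250 = -3498 + 12250 = 8752$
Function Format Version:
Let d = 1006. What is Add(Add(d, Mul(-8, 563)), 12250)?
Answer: 8752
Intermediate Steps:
Add(Add(d, Mul(-8, 563)), 12250) = Add(Add(1006, Mul(-8, 563)), 12250) = Add(Add(1006, -4504), 12250) = Add(-3498, 12250) = 8752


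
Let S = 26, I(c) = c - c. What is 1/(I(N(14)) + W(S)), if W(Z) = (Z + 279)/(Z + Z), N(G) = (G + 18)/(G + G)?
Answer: 52/305 ≈ 0.17049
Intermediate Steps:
N(G) = (18 + G)/(2*G) (N(G) = (18 + G)/((2*G)) = (18 + G)*(1/(2*G)) = (18 + G)/(2*G))
I(c) = 0
W(Z) = (279 + Z)/(2*Z) (W(Z) = (279 + Z)/((2*Z)) = (279 + Z)*(1/(2*Z)) = (279 + Z)/(2*Z))
1/(I(N(14)) + W(S)) = 1/(0 + (½)*(279 + 26)/26) = 1/(0 + (½)*(1/26)*305) = 1/(0 + 305/52) = 1/(305/52) = 52/305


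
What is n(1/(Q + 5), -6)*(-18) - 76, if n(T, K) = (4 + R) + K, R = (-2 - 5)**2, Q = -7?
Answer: -922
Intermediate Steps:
R = 49 (R = (-7)**2 = 49)
n(T, K) = 53 + K (n(T, K) = (4 + 49) + K = 53 + K)
n(1/(Q + 5), -6)*(-18) - 76 = (53 - 6)*(-18) - 76 = 47*(-18) - 76 = -846 - 76 = -922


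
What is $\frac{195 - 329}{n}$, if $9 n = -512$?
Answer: $\frac{603}{256} \approx 2.3555$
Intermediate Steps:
$n = - \frac{512}{9}$ ($n = \frac{1}{9} \left(-512\right) = - \frac{512}{9} \approx -56.889$)
$\frac{195 - 329}{n} = \frac{195 - 329}{- \frac{512}{9}} = \left(195 - 329\right) \left(- \frac{9}{512}\right) = \left(-134\right) \left(- \frac{9}{512}\right) = \frac{603}{256}$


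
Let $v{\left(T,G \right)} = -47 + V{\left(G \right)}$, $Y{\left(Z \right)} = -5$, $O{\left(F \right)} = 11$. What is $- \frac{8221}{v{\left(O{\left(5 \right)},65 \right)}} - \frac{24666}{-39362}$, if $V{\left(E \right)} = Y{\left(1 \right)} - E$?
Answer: $\frac{163240462}{2302677} \approx 70.892$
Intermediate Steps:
$V{\left(E \right)} = -5 - E$
$v{\left(T,G \right)} = -52 - G$ ($v{\left(T,G \right)} = -47 - \left(5 + G\right) = -52 - G$)
$- \frac{8221}{v{\left(O{\left(5 \right)},65 \right)}} - \frac{24666}{-39362} = - \frac{8221}{-52 - 65} - \frac{24666}{-39362} = - \frac{8221}{-52 - 65} - - \frac{12333}{19681} = - \frac{8221}{-117} + \frac{12333}{19681} = \left(-8221\right) \left(- \frac{1}{117}\right) + \frac{12333}{19681} = \frac{8221}{117} + \frac{12333}{19681} = \frac{163240462}{2302677}$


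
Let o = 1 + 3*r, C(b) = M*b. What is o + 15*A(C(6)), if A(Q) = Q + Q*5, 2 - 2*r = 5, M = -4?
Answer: -4327/2 ≈ -2163.5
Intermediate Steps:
C(b) = -4*b
r = -3/2 (r = 1 - ½*5 = 1 - 5/2 = -3/2 ≈ -1.5000)
A(Q) = 6*Q (A(Q) = Q + 5*Q = 6*Q)
o = -7/2 (o = 1 + 3*(-3/2) = 1 - 9/2 = -7/2 ≈ -3.5000)
o + 15*A(C(6)) = -7/2 + 15*(6*(-4*6)) = -7/2 + 15*(6*(-24)) = -7/2 + 15*(-144) = -7/2 - 2160 = -4327/2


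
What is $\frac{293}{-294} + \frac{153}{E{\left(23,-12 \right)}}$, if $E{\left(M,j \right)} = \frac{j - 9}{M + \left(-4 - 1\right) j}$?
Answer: $- \frac{178079}{294} \approx -605.71$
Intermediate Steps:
$E{\left(M,j \right)} = \frac{-9 + j}{M - 5 j}$
$\frac{293}{-294} + \frac{153}{E{\left(23,-12 \right)}} = \frac{293}{-294} + \frac{153}{\frac{1}{23 - -60} \left(-9 - 12\right)} = 293 \left(- \frac{1}{294}\right) + \frac{153}{\frac{1}{23 + 60} \left(-21\right)} = - \frac{293}{294} + \frac{153}{\frac{1}{83} \left(-21\right)} = - \frac{293}{294} + \frac{153}{- \frac{21}{83}} = - \frac{293}{294} + 153 \left(- \frac{83}{21}\right) = - \frac{293}{294} - \frac{4233}{7} = - \frac{178079}{294}$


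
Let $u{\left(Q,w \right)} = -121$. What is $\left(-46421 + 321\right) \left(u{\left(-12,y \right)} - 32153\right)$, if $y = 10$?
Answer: $1487831400$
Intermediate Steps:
$\left(-46421 + 321\right) \left(u{\left(-12,y \right)} - 32153\right) = \left(-46421 + 321\right) \left(-121 - 32153\right) = \left(-46100\right) \left(-32274\right) = 1487831400$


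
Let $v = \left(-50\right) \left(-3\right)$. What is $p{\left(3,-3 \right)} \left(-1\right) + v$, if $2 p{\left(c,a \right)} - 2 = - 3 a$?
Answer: $\frac{289}{2} \approx 144.5$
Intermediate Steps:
$p{\left(c,a \right)} = 1 - \frac{3 a}{2}$ ($p{\left(c,a \right)} = 1 + \frac{\left(-3\right) a}{2} = 1 - \frac{3 a}{2}$)
$v = 150$
$p{\left(3,-3 \right)} \left(-1\right) + v = \left(1 - - \frac{9}{2}\right) \left(-1\right) + 150 = \left(1 + \frac{9}{2}\right) \left(-1\right) + 150 = \frac{11}{2} \left(-1\right) + 150 = - \frac{11}{2} + 150 = \frac{289}{2}$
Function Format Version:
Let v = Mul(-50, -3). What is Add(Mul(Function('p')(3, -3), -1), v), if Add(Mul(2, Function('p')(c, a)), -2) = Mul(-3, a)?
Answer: Rational(289, 2) ≈ 144.50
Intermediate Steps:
Function('p')(c, a) = Add(1, Mul(Rational(-3, 2), a)) (Function('p')(c, a) = Add(1, Mul(Rational(1, 2), Mul(-3, a))) = Add(1, Mul(Rational(-3, 2), a)))
v = 150
Add(Mul(Function('p')(3, -3), -1), v) = Add(Mul(Add(1, Mul(Rational(-3, 2), -3)), -1), 150) = Add(Mul(Add(1, Rational(9, 2)), -1), 150) = Add(Mul(Rational(11, 2), -1), 150) = Add(Rational(-11, 2), 150) = Rational(289, 2)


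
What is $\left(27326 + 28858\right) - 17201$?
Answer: $38983$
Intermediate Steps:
$\left(27326 + 28858\right) - 17201 = 56184 - 17201 = 38983$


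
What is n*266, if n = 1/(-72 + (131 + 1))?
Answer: 133/30 ≈ 4.4333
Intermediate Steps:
n = 1/60 (n = 1/(-72 + 132) = 1/60 ≈ 0.016667)
n*266 = (1/60)*266 = 133/30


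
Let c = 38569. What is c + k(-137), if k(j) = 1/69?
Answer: 2661262/69 ≈ 38569.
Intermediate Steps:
k(j) = 1/69
c + k(-137) = 38569 + 1/69 = 2661262/69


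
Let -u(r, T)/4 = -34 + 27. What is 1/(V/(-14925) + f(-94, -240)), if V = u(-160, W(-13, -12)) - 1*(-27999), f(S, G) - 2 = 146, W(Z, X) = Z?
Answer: 14925/2180873 ≈ 0.0068436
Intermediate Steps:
u(r, T) = 28 (u(r, T) = -4*(-34 + 27) = -4*(-7) = 28)
f(S, G) = 148 (f(S, G) = 2 + 146 = 148)
V = 28027 (V = 28 - 1*(-27999) = 28 + 27999 = 28027)
1/(V/(-14925) + f(-94, -240)) = 1/(28027/(-14925) + 148) = 1/(28027*(-1/14925) + 148) = 1/(-28027/14925 + 148) = 1/(2180873/14925) = 14925/2180873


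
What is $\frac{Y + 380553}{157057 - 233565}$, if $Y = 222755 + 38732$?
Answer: $- \frac{160510}{19127} \approx -8.3918$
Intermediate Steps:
$Y = 261487$
$\frac{Y + 380553}{157057 - 233565} = \frac{261487 + 380553}{157057 - 233565} = \frac{642040}{-76508} = 642040 \left(- \frac{1}{76508}\right) = - \frac{160510}{19127}$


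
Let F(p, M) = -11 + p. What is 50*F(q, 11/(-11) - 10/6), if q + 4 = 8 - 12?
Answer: -950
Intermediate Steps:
q = -8 (q = -4 + (8 - 12) = -4 - 4 = -8)
50*F(q, 11/(-11) - 10/6) = 50*(-11 - 8) = 50*(-19) = -950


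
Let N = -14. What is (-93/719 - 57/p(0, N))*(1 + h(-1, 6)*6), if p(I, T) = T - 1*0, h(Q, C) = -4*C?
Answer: -5674383/10066 ≈ -563.72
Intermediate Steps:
p(I, T) = T (p(I, T) = T + 0 = T)
(-93/719 - 57/p(0, N))*(1 + h(-1, 6)*6) = (-93/719 - 57/(-14))*(1 - 4*6*6) = (-93*1/719 - 57*(-1/14))*(1 - 24*6) = (-93/719 + 57/14)*(1 - 144) = (39681/10066)*(-143) = -5674383/10066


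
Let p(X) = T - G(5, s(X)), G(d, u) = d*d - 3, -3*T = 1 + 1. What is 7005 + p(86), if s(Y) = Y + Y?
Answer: 20947/3 ≈ 6982.3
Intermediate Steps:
s(Y) = 2*Y
T = -2/3 (T = -(1 + 1)/3 = -1/3*2 = -2/3 ≈ -0.66667)
G(d, u) = -3 + d**2 (G(d, u) = d**2 - 3 = -3 + d**2)
p(X) = -68/3 (p(X) = -2/3 - (-3 + 5**2) = -2/3 - (-3 + 25) = -2/3 - 1*22 = -2/3 - 22 = -68/3)
7005 + p(86) = 7005 - 68/3 = 20947/3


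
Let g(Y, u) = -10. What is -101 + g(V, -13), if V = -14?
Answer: -111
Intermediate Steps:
-101 + g(V, -13) = -101 - 10 = -111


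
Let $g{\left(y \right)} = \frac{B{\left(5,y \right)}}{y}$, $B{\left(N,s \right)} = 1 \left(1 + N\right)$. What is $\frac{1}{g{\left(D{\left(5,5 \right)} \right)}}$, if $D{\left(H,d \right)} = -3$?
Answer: $- \frac{1}{2} \approx -0.5$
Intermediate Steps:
$B{\left(N,s \right)} = 1 + N$
$g{\left(y \right)} = \frac{6}{y}$ ($g{\left(y \right)} = \frac{1 + 5}{y} = \frac{6}{y}$)
$\frac{1}{g{\left(D{\left(5,5 \right)} \right)}} = \frac{1}{6 \frac{1}{-3}} = \frac{1}{6 \left(- \frac{1}{3}\right)} = \frac{1}{-2} = - \frac{1}{2}$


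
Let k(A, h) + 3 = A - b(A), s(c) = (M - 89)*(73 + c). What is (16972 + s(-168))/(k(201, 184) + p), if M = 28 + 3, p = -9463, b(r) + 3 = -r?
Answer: -22482/9061 ≈ -2.4812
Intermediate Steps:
b(r) = -3 - r
M = 31
s(c) = -4234 - 58*c (s(c) = (31 - 89)*(73 + c) = -58*(73 + c) = -4234 - 58*c)
k(A, h) = 2*A (k(A, h) = -3 + (A - (-3 - A)) = -3 + (A + (3 + A)) = -3 + (3 + 2*A) = 2*A)
(16972 + s(-168))/(k(201, 184) + p) = (16972 + (-4234 - 58*(-168)))/(2*201 - 9463) = (16972 + (-4234 + 9744))/(402 - 9463) = (16972 + 5510)/(-9061) = 22482*(-1/9061) = -22482/9061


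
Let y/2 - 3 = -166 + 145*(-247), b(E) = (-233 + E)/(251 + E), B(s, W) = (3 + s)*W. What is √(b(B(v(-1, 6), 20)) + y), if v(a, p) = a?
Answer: I*√6093362199/291 ≈ 268.25*I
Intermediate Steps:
B(s, W) = W*(3 + s)
b(E) = (-233 + E)/(251 + E)
y = -71956 (y = 6 + 2*(-166 + 145*(-247)) = 6 + 2*(-166 - 35815) = 6 + 2*(-35981) = 6 - 71962 = -71956)
√(b(B(v(-1, 6), 20)) + y) = √((-233 + 20*(3 - 1))/(251 + 20*(3 - 1)) - 71956) = √((-233 + 20*2)/(251 + 20*2) - 71956) = √((-233 + 40)/(251 + 40) - 71956) = √(-193/291 - 71956) = √(-20939389/291) = I*√6093362199/291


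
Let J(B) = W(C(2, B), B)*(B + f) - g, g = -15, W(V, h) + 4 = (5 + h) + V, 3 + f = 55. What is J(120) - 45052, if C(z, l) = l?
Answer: -3585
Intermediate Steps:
f = 52 (f = -3 + 55 = 52)
W(V, h) = 1 + V + h (W(V, h) = -4 + ((5 + h) + V) = -4 + (5 + V + h) = 1 + V + h)
J(B) = 15 + (1 + 2*B)*(52 + B) (J(B) = (1 + B + B)*(B + 52) - 1*(-15) = (1 + 2*B)*(52 + B) + 15 = 15 + (1 + 2*B)*(52 + B))
J(120) - 45052 = (67 + 2*120² + 105*120) - 45052 = (67 + 2*14400 + 12600) - 45052 = (67 + 28800 + 12600) - 45052 = 41467 - 45052 = -3585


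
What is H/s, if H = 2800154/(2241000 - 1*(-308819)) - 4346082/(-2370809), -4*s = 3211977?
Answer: -70881411054976/19416830835351879867 ≈ -3.6505e-6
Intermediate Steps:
s = -3211977/4 (s = -¼*3211977 = -3211977/4 ≈ -8.0299e+5)
H = 17720352763744/6045133833571 (H = 2800154/(2241000 + 308819) - 4346082*(-1/2370809) = 2800154/2549819 + 4346082/2370809 = 17720352763744/6045133833571 ≈ 2.9313)
H/s = 17720352763744/(6045133833571*(-3211977/4)) = (17720352763744/6045133833571)*(-4/3211977) = -70881411054976/19416830835351879867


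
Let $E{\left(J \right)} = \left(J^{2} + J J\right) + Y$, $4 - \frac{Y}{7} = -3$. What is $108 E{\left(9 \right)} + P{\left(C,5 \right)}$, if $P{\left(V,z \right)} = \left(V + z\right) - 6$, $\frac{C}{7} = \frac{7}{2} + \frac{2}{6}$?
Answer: $\frac{136883}{6} \approx 22814.0$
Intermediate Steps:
$Y = 49$ ($Y = 28 - -21 = 28 + 21 = 49$)
$C = \frac{161}{6}$ ($C = 7 \left(\frac{7}{2} + \frac{2}{6}\right) = 7 \left(7 \cdot \frac{1}{2} + 2 \cdot \frac{1}{6}\right) = 7 \left(\frac{7}{2} + \frac{1}{3}\right) = 7 \cdot \frac{23}{6} = \frac{161}{6} \approx 26.833$)
$E{\left(J \right)} = 49 + 2 J^{2}$ ($E{\left(J \right)} = \left(J^{2} + J J\right) + 49 = \left(J^{2} + J^{2}\right) + 49 = 2 J^{2} + 49 = 49 + 2 J^{2}$)
$P{\left(V,z \right)} = -6 + V + z$
$108 E{\left(9 \right)} + P{\left(C,5 \right)} = 108 \left(49 + 2 \cdot 9^{2}\right) + \left(-6 + \frac{161}{6} + 5\right) = 108 \left(49 + 2 \cdot 81\right) + \frac{155}{6} = 108 \left(49 + 162\right) + \frac{155}{6} = 108 \cdot 211 + \frac{155}{6} = 22788 + \frac{155}{6} = \frac{136883}{6}$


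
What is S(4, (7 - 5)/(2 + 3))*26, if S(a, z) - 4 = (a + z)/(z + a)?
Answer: 130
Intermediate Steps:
S(a, z) = 5 (S(a, z) = 4 + (a + z)/(z + a) = 4 + (a + z)/(a + z) = 4 + 1 = 5)
S(4, (7 - 5)/(2 + 3))*26 = 5*26 = 130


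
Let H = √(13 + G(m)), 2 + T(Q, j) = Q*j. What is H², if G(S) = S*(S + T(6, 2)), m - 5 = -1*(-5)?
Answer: 213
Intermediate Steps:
m = 10 (m = 5 - 1*(-5) = 5 + 5 = 10)
T(Q, j) = -2 + Q*j
G(S) = S*(10 + S) (G(S) = S*(S + (-2 + 6*2)) = S*(S + (-2 + 12)) = S*(S + 10) = S*(10 + S))
H = √213 (H = √(13 + 10*(10 + 10)) = √(13 + 10*20) = √(13 + 200) = √213 ≈ 14.595)
H² = (√213)² = 213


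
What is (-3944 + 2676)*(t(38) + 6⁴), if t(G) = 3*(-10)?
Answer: -1605288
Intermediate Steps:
t(G) = -30
(-3944 + 2676)*(t(38) + 6⁴) = (-3944 + 2676)*(-30 + 6⁴) = -1268*(-30 + 1296) = -1268*1266 = -1605288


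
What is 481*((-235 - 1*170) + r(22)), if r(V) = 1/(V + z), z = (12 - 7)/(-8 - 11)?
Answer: -80445326/413 ≈ -1.9478e+5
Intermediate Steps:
z = -5/19 (z = 5/(-19) = 5*(-1/19) = -5/19 ≈ -0.26316)
r(V) = 1/(-5/19 + V) (r(V) = 1/(V - 5/19) = 1/(-5/19 + V))
481*((-235 - 1*170) + r(22)) = 481*((-235 - 1*170) + 19/(-5 + 19*22)) = 481*((-235 - 170) + 19/(-5 + 418)) = 481*(-405 + 19/413) = 481*(-167246/413) = -80445326/413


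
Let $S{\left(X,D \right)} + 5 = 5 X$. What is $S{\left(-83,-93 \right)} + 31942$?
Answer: $31522$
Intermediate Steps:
$S{\left(X,D \right)} = -5 + 5 X$
$S{\left(-83,-93 \right)} + 31942 = \left(-5 + 5 \left(-83\right)\right) + 31942 = \left(-5 - 415\right) + 31942 = -420 + 31942 = 31522$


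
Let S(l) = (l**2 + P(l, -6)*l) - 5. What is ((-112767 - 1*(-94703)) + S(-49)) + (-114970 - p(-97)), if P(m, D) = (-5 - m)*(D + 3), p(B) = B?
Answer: -124073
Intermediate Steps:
P(m, D) = (-5 - m)*(3 + D)
S(l) = -5 + l**2 + l*(15 + 3*l) (S(l) = (l**2 + (-15 - 5*(-6) - 3*l - 1*(-6)*l)*l) - 5 = (l**2 + (-15 + 30 - 3*l + 6*l)*l) - 5 = (l**2 + (15 + 3*l)*l) - 5 = (l**2 + l*(15 + 3*l)) - 5 = -5 + l**2 + l*(15 + 3*l))
((-112767 - 1*(-94703)) + S(-49)) + (-114970 - p(-97)) = ((-112767 - 1*(-94703)) + (-5 + 4*(-49)**2 + 15*(-49))) + (-114970 - 1*(-97)) = ((-112767 + 94703) + (-5 + 4*2401 - 735)) + (-114970 + 97) = (-18064 + (-5 + 9604 - 735)) - 114873 = (-18064 + 8864) - 114873 = -9200 - 114873 = -124073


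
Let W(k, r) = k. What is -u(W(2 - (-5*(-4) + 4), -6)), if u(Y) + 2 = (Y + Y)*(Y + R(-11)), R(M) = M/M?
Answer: -922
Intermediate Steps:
R(M) = 1
u(Y) = -2 + 2*Y*(1 + Y) (u(Y) = -2 + (Y + Y)*(Y + 1) = -2 + (2*Y)*(1 + Y) = -2 + 2*Y*(1 + Y))
-u(W(2 - (-5*(-4) + 4), -6)) = -(-2 + 2*(2 - (-5*(-4) + 4)) + 2*(2 - (-5*(-4) + 4))²) = -(-2 + 2*(2 - (20 + 4)) + 2*(2 - (20 + 4))²) = -(-2 + 2*(2 - 1*24) + 2*(2 - 1*24)²) = -(-2 + 2*(2 - 24) + 2*(2 - 24)²) = -(-2 + 2*(-22) + 2*(-22)²) = -(-2 - 44 + 2*484) = -(-2 - 44 + 968) = -1*922 = -922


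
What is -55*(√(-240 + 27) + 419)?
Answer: -23045 - 55*I*√213 ≈ -23045.0 - 802.7*I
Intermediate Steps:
-55*(√(-240 + 27) + 419) = -55*(√(-213) + 419) = -55*(I*√213 + 419) = -55*(419 + I*√213) = -23045 - 55*I*√213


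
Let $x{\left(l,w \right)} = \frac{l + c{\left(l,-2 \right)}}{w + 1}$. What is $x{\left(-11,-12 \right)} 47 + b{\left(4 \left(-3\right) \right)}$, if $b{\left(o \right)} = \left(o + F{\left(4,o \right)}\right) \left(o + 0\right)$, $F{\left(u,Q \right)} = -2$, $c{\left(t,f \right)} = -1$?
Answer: $\frac{2412}{11} \approx 219.27$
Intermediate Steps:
$x{\left(l,w \right)} = \frac{-1 + l}{1 + w}$ ($x{\left(l,w \right)} = \frac{l - 1}{w + 1} = \frac{-1 + l}{1 + w}$)
$b{\left(o \right)} = o \left(-2 + o\right)$ ($b{\left(o \right)} = \left(o - 2\right) \left(o + 0\right) = \left(-2 + o\right) o = o \left(-2 + o\right)$)
$x{\left(-11,-12 \right)} 47 + b{\left(4 \left(-3\right) \right)} = \frac{-1 - 11}{1 - 12} \cdot 47 + 4 \left(-3\right) \left(-2 + 4 \left(-3\right)\right) = \frac{1}{-11} \left(-12\right) 47 - 12 \left(-2 - 12\right) = \left(- \frac{1}{11}\right) \left(-12\right) 47 - -168 = \frac{12}{11} \cdot 47 + 168 = \frac{564}{11} + 168 = \frac{2412}{11}$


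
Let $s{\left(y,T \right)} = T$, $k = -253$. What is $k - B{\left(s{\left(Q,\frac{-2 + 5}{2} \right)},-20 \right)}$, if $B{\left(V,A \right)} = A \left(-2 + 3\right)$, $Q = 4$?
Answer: $-233$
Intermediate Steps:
$B{\left(V,A \right)} = A$ ($B{\left(V,A \right)} = A 1 = A$)
$k - B{\left(s{\left(Q,\frac{-2 + 5}{2} \right)},-20 \right)} = -253 - -20 = -253 + 20 = -233$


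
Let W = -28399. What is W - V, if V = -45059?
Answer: 16660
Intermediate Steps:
W - V = -28399 - 1*(-45059) = -28399 + 45059 = 16660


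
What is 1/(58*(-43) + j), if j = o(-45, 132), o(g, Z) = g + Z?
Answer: -1/2407 ≈ -0.00041546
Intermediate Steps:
o(g, Z) = Z + g
j = 87 (j = 132 - 45 = 87)
1/(58*(-43) + j) = 1/(58*(-43) + 87) = 1/(-2494 + 87) = 1/(-2407) = -1/2407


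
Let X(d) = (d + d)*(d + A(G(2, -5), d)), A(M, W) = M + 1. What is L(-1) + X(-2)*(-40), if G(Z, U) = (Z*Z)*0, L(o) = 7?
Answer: -153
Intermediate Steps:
G(Z, U) = 0 (G(Z, U) = Z²*0 = 0)
A(M, W) = 1 + M
X(d) = 2*d*(1 + d) (X(d) = (d + d)*(d + (1 + 0)) = (2*d)*(d + 1) = (2*d)*(1 + d) = 2*d*(1 + d))
L(-1) + X(-2)*(-40) = 7 + (2*(-2)*(1 - 2))*(-40) = 7 + (2*(-2)*(-1))*(-40) = 7 + 4*(-40) = 7 - 160 = -153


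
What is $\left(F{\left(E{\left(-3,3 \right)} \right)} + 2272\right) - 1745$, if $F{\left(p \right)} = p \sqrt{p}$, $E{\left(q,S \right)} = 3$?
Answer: $527 + 3 \sqrt{3} \approx 532.2$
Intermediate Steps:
$F{\left(p \right)} = p^{\frac{3}{2}}$
$\left(F{\left(E{\left(-3,3 \right)} \right)} + 2272\right) - 1745 = \left(3^{\frac{3}{2}} + 2272\right) - 1745 = \left(3 \sqrt{3} + 2272\right) - 1745 = \left(2272 + 3 \sqrt{3}\right) - 1745 = 527 + 3 \sqrt{3}$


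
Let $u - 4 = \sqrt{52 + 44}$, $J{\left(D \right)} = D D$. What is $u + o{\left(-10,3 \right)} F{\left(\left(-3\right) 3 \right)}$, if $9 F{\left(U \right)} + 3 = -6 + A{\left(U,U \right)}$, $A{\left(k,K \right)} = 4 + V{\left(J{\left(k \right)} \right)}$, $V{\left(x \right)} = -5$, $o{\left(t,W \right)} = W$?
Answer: $\frac{2}{3} + 4 \sqrt{6} \approx 10.465$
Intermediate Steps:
$J{\left(D \right)} = D^{2}$
$A{\left(k,K \right)} = -1$ ($A{\left(k,K \right)} = 4 - 5 = -1$)
$F{\left(U \right)} = - \frac{10}{9}$ ($F{\left(U \right)} = - \frac{1}{3} + \frac{-6 - 1}{9} = - \frac{1}{3} + \frac{1}{9} \left(-7\right) = - \frac{1}{3} - \frac{7}{9} = - \frac{10}{9}$)
$u = 4 + 4 \sqrt{6}$ ($u = 4 + \sqrt{52 + 44} = 4 + \sqrt{96} = 4 + 4 \sqrt{6} \approx 13.798$)
$u + o{\left(-10,3 \right)} F{\left(\left(-3\right) 3 \right)} = \left(4 + 4 \sqrt{6}\right) + 3 \left(- \frac{10}{9}\right) = \left(4 + 4 \sqrt{6}\right) - \frac{10}{3} = \frac{2}{3} + 4 \sqrt{6}$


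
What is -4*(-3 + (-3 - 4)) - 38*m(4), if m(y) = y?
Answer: -112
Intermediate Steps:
-4*(-3 + (-3 - 4)) - 38*m(4) = -4*(-3 + (-3 - 4)) - 38*4 = -4*(-3 - 7) - 152 = -4*(-10) - 152 = 40 - 152 = -112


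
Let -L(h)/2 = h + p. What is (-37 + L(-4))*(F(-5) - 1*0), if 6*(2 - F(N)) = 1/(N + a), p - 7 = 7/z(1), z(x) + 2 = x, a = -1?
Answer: -2117/36 ≈ -58.806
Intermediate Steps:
z(x) = -2 + x
p = 0 (p = 7 + 7/(-2 + 1) = 7 + 7/(-1) = 7 + 7*(-1) = 7 - 7 = 0)
F(N) = 2 - 1/(6*(-1 + N)) (F(N) = 2 - 1/(6*(N - 1)) = 2 - 1/(6*(-1 + N)))
L(h) = -2*h (L(h) = -2*(h + 0) = -2*h)
(-37 + L(-4))*(F(-5) - 1*0) = (-37 - 2*(-4))*((-13 + 12*(-5))/(6*(-1 - 5)) - 1*0) = (-37 + 8)*((⅙)*(-13 - 60)/(-6) + 0) = -29*((⅙)*(-⅙)*(-73) + 0) = -29*(73/36 + 0) = -29*73/36 = -2117/36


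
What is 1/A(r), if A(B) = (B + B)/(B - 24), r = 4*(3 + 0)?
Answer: -½ ≈ -0.50000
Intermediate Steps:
r = 12 (r = 4*3 = 12)
A(B) = 2*B/(-24 + B) (A(B) = (2*B)/(-24 + B) = 2*B/(-24 + B))
1/A(r) = 1/(2*12/(-24 + 12)) = 1/(2*12/(-12)) = 1/(2*12*(-1/12)) = 1/(-2) = -½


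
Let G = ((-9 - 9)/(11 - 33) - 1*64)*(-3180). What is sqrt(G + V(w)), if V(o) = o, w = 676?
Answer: 8*sqrt(381139)/11 ≈ 448.99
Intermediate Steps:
G = 2210100/11 (G = (-18/(-22) - 64)*(-3180) = (-18*(-1/22) - 64)*(-3180) = (9/11 - 64)*(-3180) = -695/11*(-3180) = 2210100/11 ≈ 2.0092e+5)
sqrt(G + V(w)) = sqrt(2210100/11 + 676) = sqrt(2217536/11) = 8*sqrt(381139)/11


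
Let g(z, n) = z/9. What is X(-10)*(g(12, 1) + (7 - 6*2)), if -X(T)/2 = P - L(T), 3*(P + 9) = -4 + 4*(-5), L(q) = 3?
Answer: -440/3 ≈ -146.67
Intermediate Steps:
g(z, n) = z/9 (g(z, n) = z*(⅑) = z/9)
P = -17 (P = -9 + (-4 + 4*(-5))/3 = -9 + (-4 - 20)/3 = -9 + (⅓)*(-24) = -9 - 8 = -17)
X(T) = 40 (X(T) = -2*(-17 - 1*3) = -2*(-17 - 3) = -2*(-20) = 40)
X(-10)*(g(12, 1) + (7 - 6*2)) = 40*((⅑)*12 + (7 - 6*2)) = 40*(4/3 + (7 - 12)) = 40*(4/3 - 5) = 40*(-11/3) = -440/3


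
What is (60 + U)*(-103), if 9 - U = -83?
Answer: -15656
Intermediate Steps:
U = 92 (U = 9 - 1*(-83) = 9 + 83 = 92)
(60 + U)*(-103) = (60 + 92)*(-103) = 152*(-103) = -15656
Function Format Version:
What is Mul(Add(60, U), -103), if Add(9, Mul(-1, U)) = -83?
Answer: -15656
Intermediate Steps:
U = 92 (U = Add(9, Mul(-1, -83)) = Add(9, 83) = 92)
Mul(Add(60, U), -103) = Mul(Add(60, 92), -103) = Mul(152, -103) = -15656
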